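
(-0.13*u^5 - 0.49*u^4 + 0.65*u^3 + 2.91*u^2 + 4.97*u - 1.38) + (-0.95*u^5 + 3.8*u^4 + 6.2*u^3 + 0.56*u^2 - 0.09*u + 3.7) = -1.08*u^5 + 3.31*u^4 + 6.85*u^3 + 3.47*u^2 + 4.88*u + 2.32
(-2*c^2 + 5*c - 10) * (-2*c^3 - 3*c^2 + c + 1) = 4*c^5 - 4*c^4 + 3*c^3 + 33*c^2 - 5*c - 10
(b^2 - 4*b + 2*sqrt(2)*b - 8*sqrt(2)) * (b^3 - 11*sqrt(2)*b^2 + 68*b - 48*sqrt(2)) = b^5 - 9*sqrt(2)*b^4 - 4*b^4 + 24*b^3 + 36*sqrt(2)*b^3 - 96*b^2 + 88*sqrt(2)*b^2 - 352*sqrt(2)*b - 192*b + 768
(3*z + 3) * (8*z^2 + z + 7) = 24*z^3 + 27*z^2 + 24*z + 21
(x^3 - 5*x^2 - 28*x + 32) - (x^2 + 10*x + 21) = x^3 - 6*x^2 - 38*x + 11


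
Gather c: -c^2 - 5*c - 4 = -c^2 - 5*c - 4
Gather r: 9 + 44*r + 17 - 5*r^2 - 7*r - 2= -5*r^2 + 37*r + 24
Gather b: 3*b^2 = 3*b^2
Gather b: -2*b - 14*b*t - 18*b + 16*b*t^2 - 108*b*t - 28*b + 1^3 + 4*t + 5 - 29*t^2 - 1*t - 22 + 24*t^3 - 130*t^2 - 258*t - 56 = b*(16*t^2 - 122*t - 48) + 24*t^3 - 159*t^2 - 255*t - 72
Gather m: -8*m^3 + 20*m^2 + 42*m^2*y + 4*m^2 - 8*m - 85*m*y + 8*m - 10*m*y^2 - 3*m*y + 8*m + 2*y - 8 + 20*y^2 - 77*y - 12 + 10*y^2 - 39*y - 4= -8*m^3 + m^2*(42*y + 24) + m*(-10*y^2 - 88*y + 8) + 30*y^2 - 114*y - 24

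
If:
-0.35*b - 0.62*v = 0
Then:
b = -1.77142857142857*v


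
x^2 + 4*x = x*(x + 4)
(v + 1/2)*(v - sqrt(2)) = v^2 - sqrt(2)*v + v/2 - sqrt(2)/2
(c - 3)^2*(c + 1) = c^3 - 5*c^2 + 3*c + 9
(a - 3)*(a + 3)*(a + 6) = a^3 + 6*a^2 - 9*a - 54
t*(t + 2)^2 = t^3 + 4*t^2 + 4*t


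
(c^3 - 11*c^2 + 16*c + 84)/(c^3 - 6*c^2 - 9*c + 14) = (c - 6)/(c - 1)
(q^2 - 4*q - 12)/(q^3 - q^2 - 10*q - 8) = (q - 6)/(q^2 - 3*q - 4)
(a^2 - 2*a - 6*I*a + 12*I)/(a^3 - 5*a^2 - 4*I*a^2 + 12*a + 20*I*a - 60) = (a - 2)/(a^2 + a*(-5 + 2*I) - 10*I)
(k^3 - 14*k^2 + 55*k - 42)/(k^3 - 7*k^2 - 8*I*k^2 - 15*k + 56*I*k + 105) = (k^2 - 7*k + 6)/(k^2 - 8*I*k - 15)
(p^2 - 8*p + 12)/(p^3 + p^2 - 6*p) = (p - 6)/(p*(p + 3))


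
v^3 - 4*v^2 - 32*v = v*(v - 8)*(v + 4)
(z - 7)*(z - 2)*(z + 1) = z^3 - 8*z^2 + 5*z + 14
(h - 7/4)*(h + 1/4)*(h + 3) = h^3 + 3*h^2/2 - 79*h/16 - 21/16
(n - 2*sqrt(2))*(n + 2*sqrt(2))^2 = n^3 + 2*sqrt(2)*n^2 - 8*n - 16*sqrt(2)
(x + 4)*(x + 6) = x^2 + 10*x + 24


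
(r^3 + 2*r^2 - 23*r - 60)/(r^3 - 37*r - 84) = (r - 5)/(r - 7)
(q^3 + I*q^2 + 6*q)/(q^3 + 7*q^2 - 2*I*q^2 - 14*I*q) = (q + 3*I)/(q + 7)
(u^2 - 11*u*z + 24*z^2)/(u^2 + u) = (u^2 - 11*u*z + 24*z^2)/(u*(u + 1))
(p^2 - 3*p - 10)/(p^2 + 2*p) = (p - 5)/p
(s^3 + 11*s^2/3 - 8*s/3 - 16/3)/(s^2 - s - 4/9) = 3*(s^2 + 5*s + 4)/(3*s + 1)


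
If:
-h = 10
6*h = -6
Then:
No Solution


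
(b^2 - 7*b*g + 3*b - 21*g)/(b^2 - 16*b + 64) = (b^2 - 7*b*g + 3*b - 21*g)/(b^2 - 16*b + 64)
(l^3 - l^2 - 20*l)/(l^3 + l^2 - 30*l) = (l + 4)/(l + 6)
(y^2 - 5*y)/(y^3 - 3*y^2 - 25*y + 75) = y/(y^2 + 2*y - 15)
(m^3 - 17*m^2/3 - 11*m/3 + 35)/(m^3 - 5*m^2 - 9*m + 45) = (m + 7/3)/(m + 3)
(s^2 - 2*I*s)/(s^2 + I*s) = (s - 2*I)/(s + I)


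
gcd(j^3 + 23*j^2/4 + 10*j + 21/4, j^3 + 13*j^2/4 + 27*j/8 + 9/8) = j + 1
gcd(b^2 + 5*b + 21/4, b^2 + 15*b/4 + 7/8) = b + 7/2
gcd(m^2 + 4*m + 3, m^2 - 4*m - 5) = m + 1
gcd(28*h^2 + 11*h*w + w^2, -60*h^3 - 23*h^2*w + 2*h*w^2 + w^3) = 4*h + w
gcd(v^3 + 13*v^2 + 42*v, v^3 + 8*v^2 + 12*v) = v^2 + 6*v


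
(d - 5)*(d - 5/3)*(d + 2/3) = d^3 - 6*d^2 + 35*d/9 + 50/9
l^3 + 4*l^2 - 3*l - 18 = (l - 2)*(l + 3)^2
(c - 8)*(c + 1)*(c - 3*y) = c^3 - 3*c^2*y - 7*c^2 + 21*c*y - 8*c + 24*y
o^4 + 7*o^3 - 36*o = o*(o - 2)*(o + 3)*(o + 6)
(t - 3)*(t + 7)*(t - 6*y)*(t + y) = t^4 - 5*t^3*y + 4*t^3 - 6*t^2*y^2 - 20*t^2*y - 21*t^2 - 24*t*y^2 + 105*t*y + 126*y^2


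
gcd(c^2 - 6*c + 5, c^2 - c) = c - 1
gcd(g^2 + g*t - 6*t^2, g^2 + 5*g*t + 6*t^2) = g + 3*t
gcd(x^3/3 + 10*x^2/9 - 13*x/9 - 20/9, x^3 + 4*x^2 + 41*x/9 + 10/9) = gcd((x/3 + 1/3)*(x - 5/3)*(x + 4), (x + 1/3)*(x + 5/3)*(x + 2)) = 1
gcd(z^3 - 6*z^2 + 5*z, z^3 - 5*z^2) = z^2 - 5*z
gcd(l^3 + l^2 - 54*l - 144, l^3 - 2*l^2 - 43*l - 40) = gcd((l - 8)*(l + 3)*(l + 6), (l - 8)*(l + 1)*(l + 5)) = l - 8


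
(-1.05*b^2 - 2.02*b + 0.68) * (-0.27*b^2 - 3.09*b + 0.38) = 0.2835*b^4 + 3.7899*b^3 + 5.6592*b^2 - 2.8688*b + 0.2584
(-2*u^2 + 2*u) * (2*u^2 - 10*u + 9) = -4*u^4 + 24*u^3 - 38*u^2 + 18*u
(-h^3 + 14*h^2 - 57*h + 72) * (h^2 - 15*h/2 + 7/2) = -h^5 + 43*h^4/2 - 331*h^3/2 + 1097*h^2/2 - 1479*h/2 + 252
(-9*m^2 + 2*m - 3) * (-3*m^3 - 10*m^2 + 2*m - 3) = 27*m^5 + 84*m^4 - 29*m^3 + 61*m^2 - 12*m + 9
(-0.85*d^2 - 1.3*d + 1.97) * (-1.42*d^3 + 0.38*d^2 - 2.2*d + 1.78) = 1.207*d^5 + 1.523*d^4 - 1.4214*d^3 + 2.0956*d^2 - 6.648*d + 3.5066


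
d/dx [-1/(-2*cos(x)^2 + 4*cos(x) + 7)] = 4*(cos(x) - 1)*sin(x)/(4*cos(x) - cos(2*x) + 6)^2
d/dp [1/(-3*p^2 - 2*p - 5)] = 2*(3*p + 1)/(3*p^2 + 2*p + 5)^2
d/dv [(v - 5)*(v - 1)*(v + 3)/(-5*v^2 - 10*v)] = (-v^4 - 4*v^3 - 7*v^2 + 30*v + 30)/(5*v^2*(v^2 + 4*v + 4))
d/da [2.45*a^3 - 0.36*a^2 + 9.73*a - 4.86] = 7.35*a^2 - 0.72*a + 9.73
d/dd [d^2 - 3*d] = 2*d - 3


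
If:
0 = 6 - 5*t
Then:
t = 6/5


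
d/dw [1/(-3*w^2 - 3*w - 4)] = 3*(2*w + 1)/(3*w^2 + 3*w + 4)^2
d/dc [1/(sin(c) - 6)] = -cos(c)/(sin(c) - 6)^2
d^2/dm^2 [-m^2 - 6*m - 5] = -2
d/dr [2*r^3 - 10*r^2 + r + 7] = 6*r^2 - 20*r + 1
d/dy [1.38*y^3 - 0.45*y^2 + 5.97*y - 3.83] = 4.14*y^2 - 0.9*y + 5.97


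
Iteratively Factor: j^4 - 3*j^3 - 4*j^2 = (j)*(j^3 - 3*j^2 - 4*j) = j*(j + 1)*(j^2 - 4*j) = j^2*(j + 1)*(j - 4)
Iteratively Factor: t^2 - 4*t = (t)*(t - 4)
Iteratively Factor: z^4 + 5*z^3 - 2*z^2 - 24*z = (z)*(z^3 + 5*z^2 - 2*z - 24) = z*(z + 4)*(z^2 + z - 6) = z*(z - 2)*(z + 4)*(z + 3)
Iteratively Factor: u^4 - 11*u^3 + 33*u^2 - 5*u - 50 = (u - 2)*(u^3 - 9*u^2 + 15*u + 25) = (u - 2)*(u + 1)*(u^2 - 10*u + 25) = (u - 5)*(u - 2)*(u + 1)*(u - 5)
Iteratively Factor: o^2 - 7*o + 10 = (o - 5)*(o - 2)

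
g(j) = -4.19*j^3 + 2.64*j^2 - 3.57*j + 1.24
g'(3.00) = -100.86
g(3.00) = -98.84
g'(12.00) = -1750.29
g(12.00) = -6901.76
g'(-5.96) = -481.55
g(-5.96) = 1003.35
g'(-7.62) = -773.67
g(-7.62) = 2035.60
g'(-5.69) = -440.58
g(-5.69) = 878.91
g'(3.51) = -139.90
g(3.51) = -159.96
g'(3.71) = -157.00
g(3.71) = -189.63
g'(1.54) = -25.25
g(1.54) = -13.30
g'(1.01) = -11.06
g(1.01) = -3.99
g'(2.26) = -55.84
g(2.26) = -41.71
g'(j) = -12.57*j^2 + 5.28*j - 3.57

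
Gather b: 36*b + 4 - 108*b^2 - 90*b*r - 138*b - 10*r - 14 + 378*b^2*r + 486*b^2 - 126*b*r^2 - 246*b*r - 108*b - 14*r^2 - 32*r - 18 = b^2*(378*r + 378) + b*(-126*r^2 - 336*r - 210) - 14*r^2 - 42*r - 28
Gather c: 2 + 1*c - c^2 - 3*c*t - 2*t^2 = -c^2 + c*(1 - 3*t) - 2*t^2 + 2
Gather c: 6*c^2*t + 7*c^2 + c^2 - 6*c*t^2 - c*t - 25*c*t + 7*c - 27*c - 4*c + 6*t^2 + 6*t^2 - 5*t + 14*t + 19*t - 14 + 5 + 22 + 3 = c^2*(6*t + 8) + c*(-6*t^2 - 26*t - 24) + 12*t^2 + 28*t + 16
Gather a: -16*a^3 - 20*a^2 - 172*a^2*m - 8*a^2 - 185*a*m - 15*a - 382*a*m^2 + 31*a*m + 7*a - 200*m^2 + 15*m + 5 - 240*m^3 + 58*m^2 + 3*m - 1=-16*a^3 + a^2*(-172*m - 28) + a*(-382*m^2 - 154*m - 8) - 240*m^3 - 142*m^2 + 18*m + 4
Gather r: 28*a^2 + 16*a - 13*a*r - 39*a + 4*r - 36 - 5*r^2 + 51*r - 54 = 28*a^2 - 23*a - 5*r^2 + r*(55 - 13*a) - 90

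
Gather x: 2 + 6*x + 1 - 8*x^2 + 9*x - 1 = -8*x^2 + 15*x + 2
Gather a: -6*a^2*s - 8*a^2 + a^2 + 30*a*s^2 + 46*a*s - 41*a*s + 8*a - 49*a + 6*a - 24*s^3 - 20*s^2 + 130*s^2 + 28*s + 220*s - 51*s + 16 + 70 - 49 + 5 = a^2*(-6*s - 7) + a*(30*s^2 + 5*s - 35) - 24*s^3 + 110*s^2 + 197*s + 42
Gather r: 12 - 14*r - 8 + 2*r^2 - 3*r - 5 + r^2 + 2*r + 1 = 3*r^2 - 15*r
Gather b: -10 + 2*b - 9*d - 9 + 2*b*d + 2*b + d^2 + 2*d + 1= b*(2*d + 4) + d^2 - 7*d - 18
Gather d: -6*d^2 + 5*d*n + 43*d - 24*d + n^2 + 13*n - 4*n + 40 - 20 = -6*d^2 + d*(5*n + 19) + n^2 + 9*n + 20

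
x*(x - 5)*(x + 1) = x^3 - 4*x^2 - 5*x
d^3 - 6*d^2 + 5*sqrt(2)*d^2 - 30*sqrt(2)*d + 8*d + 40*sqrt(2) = (d - 4)*(d - 2)*(d + 5*sqrt(2))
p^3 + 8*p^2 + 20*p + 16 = (p + 2)^2*(p + 4)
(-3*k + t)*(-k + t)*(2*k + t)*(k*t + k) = 6*k^4*t + 6*k^4 - 5*k^3*t^2 - 5*k^3*t - 2*k^2*t^3 - 2*k^2*t^2 + k*t^4 + k*t^3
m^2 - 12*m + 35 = (m - 7)*(m - 5)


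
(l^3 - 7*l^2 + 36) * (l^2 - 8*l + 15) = l^5 - 15*l^4 + 71*l^3 - 69*l^2 - 288*l + 540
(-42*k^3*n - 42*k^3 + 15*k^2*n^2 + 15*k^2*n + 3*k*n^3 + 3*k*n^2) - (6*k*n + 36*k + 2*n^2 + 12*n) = -42*k^3*n - 42*k^3 + 15*k^2*n^2 + 15*k^2*n + 3*k*n^3 + 3*k*n^2 - 6*k*n - 36*k - 2*n^2 - 12*n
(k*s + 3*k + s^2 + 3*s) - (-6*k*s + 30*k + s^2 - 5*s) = 7*k*s - 27*k + 8*s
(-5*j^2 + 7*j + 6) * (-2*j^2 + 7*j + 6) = 10*j^4 - 49*j^3 + 7*j^2 + 84*j + 36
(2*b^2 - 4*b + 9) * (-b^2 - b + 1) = -2*b^4 + 2*b^3 - 3*b^2 - 13*b + 9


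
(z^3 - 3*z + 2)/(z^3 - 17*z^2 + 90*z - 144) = (z^3 - 3*z + 2)/(z^3 - 17*z^2 + 90*z - 144)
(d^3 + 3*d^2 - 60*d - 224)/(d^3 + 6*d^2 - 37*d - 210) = (d^2 - 4*d - 32)/(d^2 - d - 30)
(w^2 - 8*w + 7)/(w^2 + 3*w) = (w^2 - 8*w + 7)/(w*(w + 3))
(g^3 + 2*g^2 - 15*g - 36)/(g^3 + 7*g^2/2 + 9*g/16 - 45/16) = 16*(g^2 - g - 12)/(16*g^2 + 8*g - 15)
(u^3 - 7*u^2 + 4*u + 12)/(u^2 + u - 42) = (u^2 - u - 2)/(u + 7)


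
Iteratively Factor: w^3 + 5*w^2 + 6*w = (w)*(w^2 + 5*w + 6) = w*(w + 2)*(w + 3)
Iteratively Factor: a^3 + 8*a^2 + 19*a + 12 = (a + 4)*(a^2 + 4*a + 3) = (a + 3)*(a + 4)*(a + 1)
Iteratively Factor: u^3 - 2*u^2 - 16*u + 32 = (u - 4)*(u^2 + 2*u - 8) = (u - 4)*(u + 4)*(u - 2)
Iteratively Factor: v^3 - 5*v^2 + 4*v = (v - 1)*(v^2 - 4*v) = v*(v - 1)*(v - 4)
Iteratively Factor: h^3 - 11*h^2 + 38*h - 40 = (h - 4)*(h^2 - 7*h + 10) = (h - 4)*(h - 2)*(h - 5)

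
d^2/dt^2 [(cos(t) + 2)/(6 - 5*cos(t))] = 16*(-5*sin(t)^2 + 6*cos(t) - 5)/(5*cos(t) - 6)^3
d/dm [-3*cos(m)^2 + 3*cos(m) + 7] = -3*sin(m) + 3*sin(2*m)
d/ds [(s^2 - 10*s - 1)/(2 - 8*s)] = (-2*s^2 + s - 7)/(16*s^2 - 8*s + 1)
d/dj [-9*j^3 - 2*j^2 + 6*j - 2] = -27*j^2 - 4*j + 6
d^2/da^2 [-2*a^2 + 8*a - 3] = -4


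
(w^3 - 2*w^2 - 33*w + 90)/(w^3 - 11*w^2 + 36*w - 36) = (w^2 + w - 30)/(w^2 - 8*w + 12)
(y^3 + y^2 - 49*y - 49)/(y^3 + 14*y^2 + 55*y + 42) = (y - 7)/(y + 6)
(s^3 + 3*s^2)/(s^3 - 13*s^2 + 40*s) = s*(s + 3)/(s^2 - 13*s + 40)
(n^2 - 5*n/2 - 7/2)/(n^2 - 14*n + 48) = (2*n^2 - 5*n - 7)/(2*(n^2 - 14*n + 48))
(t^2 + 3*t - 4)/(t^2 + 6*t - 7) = (t + 4)/(t + 7)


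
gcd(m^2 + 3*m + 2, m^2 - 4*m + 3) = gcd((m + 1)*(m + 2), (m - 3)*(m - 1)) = 1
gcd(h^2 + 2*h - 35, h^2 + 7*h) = h + 7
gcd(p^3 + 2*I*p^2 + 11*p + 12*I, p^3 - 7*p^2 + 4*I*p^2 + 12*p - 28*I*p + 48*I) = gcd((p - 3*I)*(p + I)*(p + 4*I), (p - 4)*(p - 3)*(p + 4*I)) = p + 4*I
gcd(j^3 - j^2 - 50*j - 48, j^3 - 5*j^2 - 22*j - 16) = j^2 - 7*j - 8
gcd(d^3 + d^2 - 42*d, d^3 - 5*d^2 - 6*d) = d^2 - 6*d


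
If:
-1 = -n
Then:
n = 1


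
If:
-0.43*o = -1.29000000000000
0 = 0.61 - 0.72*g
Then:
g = 0.85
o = 3.00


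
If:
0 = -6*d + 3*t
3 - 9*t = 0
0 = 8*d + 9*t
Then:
No Solution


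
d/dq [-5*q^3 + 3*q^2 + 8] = 3*q*(2 - 5*q)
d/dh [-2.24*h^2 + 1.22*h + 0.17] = 1.22 - 4.48*h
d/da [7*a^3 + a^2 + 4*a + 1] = 21*a^2 + 2*a + 4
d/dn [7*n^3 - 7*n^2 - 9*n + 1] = 21*n^2 - 14*n - 9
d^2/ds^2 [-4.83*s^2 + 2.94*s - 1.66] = -9.66000000000000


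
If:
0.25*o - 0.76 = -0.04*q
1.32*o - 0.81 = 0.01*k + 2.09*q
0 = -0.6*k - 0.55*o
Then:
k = -2.58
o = 2.82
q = 1.40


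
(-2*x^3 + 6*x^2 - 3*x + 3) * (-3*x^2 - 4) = 6*x^5 - 18*x^4 + 17*x^3 - 33*x^2 + 12*x - 12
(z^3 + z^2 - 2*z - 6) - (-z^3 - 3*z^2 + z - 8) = 2*z^3 + 4*z^2 - 3*z + 2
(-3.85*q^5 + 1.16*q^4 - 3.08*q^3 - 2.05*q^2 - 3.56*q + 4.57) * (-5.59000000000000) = 21.5215*q^5 - 6.4844*q^4 + 17.2172*q^3 + 11.4595*q^2 + 19.9004*q - 25.5463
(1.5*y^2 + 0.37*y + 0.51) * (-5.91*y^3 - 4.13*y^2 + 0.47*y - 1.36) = -8.865*y^5 - 8.3817*y^4 - 3.8372*y^3 - 3.9724*y^2 - 0.2635*y - 0.6936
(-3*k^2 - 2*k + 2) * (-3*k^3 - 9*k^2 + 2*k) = 9*k^5 + 33*k^4 + 6*k^3 - 22*k^2 + 4*k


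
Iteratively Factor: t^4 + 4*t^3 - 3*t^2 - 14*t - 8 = (t + 1)*(t^3 + 3*t^2 - 6*t - 8) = (t + 1)^2*(t^2 + 2*t - 8) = (t - 2)*(t + 1)^2*(t + 4)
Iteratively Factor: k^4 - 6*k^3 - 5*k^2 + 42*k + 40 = (k + 2)*(k^3 - 8*k^2 + 11*k + 20) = (k + 1)*(k + 2)*(k^2 - 9*k + 20) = (k - 4)*(k + 1)*(k + 2)*(k - 5)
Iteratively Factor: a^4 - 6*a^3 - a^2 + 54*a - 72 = (a - 2)*(a^3 - 4*a^2 - 9*a + 36) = (a - 3)*(a - 2)*(a^2 - a - 12) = (a - 4)*(a - 3)*(a - 2)*(a + 3)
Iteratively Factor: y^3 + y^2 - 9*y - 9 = (y + 1)*(y^2 - 9) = (y + 1)*(y + 3)*(y - 3)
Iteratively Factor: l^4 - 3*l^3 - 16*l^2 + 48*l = (l - 4)*(l^3 + l^2 - 12*l) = (l - 4)*(l + 4)*(l^2 - 3*l) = (l - 4)*(l - 3)*(l + 4)*(l)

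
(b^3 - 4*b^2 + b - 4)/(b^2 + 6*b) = (b^3 - 4*b^2 + b - 4)/(b*(b + 6))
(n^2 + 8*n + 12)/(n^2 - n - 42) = (n + 2)/(n - 7)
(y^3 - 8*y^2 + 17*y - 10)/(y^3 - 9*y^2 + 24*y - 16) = (y^2 - 7*y + 10)/(y^2 - 8*y + 16)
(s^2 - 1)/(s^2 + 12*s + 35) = (s^2 - 1)/(s^2 + 12*s + 35)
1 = 1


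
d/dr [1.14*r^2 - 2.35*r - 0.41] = 2.28*r - 2.35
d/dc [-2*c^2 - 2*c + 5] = -4*c - 2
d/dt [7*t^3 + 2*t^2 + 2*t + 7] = 21*t^2 + 4*t + 2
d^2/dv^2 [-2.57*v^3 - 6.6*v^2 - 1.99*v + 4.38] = -15.42*v - 13.2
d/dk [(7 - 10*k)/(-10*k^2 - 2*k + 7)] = 4*(-25*k^2 + 35*k - 14)/(100*k^4 + 40*k^3 - 136*k^2 - 28*k + 49)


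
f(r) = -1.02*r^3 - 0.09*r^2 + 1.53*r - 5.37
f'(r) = -3.06*r^2 - 0.18*r + 1.53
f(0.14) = -5.16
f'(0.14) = 1.44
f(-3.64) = 37.06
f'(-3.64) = -38.36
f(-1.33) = -5.16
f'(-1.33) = -3.64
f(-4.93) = 107.12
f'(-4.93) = -71.96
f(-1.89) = -1.70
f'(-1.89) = -9.06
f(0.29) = -4.96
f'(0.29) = 1.22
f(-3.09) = 19.14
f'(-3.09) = -27.13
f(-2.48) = 5.84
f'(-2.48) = -16.84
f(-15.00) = 3393.93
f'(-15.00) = -684.27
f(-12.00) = 1725.87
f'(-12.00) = -436.95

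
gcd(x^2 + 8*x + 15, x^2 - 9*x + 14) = 1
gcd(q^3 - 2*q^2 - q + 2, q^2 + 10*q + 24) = 1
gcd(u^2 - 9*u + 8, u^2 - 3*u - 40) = u - 8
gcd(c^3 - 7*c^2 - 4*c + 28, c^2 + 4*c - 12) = c - 2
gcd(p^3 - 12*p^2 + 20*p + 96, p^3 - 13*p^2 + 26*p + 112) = p^2 - 6*p - 16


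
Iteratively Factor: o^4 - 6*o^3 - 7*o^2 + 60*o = (o)*(o^3 - 6*o^2 - 7*o + 60) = o*(o - 5)*(o^2 - o - 12) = o*(o - 5)*(o - 4)*(o + 3)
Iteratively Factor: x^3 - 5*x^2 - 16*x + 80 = (x - 4)*(x^2 - x - 20) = (x - 5)*(x - 4)*(x + 4)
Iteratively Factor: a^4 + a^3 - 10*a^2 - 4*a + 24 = (a - 2)*(a^3 + 3*a^2 - 4*a - 12) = (a - 2)^2*(a^2 + 5*a + 6) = (a - 2)^2*(a + 3)*(a + 2)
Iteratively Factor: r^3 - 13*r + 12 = (r - 1)*(r^2 + r - 12) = (r - 3)*(r - 1)*(r + 4)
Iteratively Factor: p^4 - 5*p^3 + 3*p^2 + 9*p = (p - 3)*(p^3 - 2*p^2 - 3*p) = (p - 3)*(p + 1)*(p^2 - 3*p) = (p - 3)^2*(p + 1)*(p)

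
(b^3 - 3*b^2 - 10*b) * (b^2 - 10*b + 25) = b^5 - 13*b^4 + 45*b^3 + 25*b^2 - 250*b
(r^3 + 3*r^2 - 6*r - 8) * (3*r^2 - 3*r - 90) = 3*r^5 + 6*r^4 - 117*r^3 - 276*r^2 + 564*r + 720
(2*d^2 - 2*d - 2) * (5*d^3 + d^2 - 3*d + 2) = 10*d^5 - 8*d^4 - 18*d^3 + 8*d^2 + 2*d - 4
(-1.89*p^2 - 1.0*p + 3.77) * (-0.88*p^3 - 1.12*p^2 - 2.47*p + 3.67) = 1.6632*p^5 + 2.9968*p^4 + 2.4707*p^3 - 8.6887*p^2 - 12.9819*p + 13.8359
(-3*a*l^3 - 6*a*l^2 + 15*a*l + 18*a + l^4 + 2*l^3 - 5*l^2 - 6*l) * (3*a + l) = -9*a^2*l^3 - 18*a^2*l^2 + 45*a^2*l + 54*a^2 + l^5 + 2*l^4 - 5*l^3 - 6*l^2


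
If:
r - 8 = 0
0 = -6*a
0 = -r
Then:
No Solution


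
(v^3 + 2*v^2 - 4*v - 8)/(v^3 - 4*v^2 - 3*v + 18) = (v^2 - 4)/(v^2 - 6*v + 9)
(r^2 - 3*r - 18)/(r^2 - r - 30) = (r + 3)/(r + 5)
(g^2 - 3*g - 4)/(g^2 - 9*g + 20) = (g + 1)/(g - 5)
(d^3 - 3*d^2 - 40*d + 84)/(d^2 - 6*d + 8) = (d^2 - d - 42)/(d - 4)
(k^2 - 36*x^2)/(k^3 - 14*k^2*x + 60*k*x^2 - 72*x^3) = (k + 6*x)/(k^2 - 8*k*x + 12*x^2)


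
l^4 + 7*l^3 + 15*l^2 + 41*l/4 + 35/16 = (l + 1/2)^2*(l + 5/2)*(l + 7/2)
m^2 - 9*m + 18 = (m - 6)*(m - 3)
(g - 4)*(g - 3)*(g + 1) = g^3 - 6*g^2 + 5*g + 12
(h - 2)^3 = h^3 - 6*h^2 + 12*h - 8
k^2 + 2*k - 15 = (k - 3)*(k + 5)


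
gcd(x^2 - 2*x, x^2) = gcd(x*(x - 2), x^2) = x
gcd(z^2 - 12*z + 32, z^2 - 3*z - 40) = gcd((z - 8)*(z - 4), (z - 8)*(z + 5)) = z - 8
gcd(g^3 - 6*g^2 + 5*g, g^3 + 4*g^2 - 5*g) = g^2 - g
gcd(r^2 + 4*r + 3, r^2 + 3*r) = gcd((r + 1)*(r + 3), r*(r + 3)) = r + 3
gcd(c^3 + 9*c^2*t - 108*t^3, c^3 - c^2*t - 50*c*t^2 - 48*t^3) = c + 6*t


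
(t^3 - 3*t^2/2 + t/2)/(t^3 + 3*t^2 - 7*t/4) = 2*(t - 1)/(2*t + 7)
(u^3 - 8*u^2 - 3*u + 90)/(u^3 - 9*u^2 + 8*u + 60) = (u + 3)/(u + 2)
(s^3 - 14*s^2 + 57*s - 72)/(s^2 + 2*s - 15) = (s^2 - 11*s + 24)/(s + 5)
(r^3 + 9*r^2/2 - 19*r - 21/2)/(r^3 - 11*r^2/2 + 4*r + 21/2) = (2*r^2 + 15*r + 7)/(2*r^2 - 5*r - 7)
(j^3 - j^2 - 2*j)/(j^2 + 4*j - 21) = j*(j^2 - j - 2)/(j^2 + 4*j - 21)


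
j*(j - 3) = j^2 - 3*j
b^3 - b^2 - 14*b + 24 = (b - 3)*(b - 2)*(b + 4)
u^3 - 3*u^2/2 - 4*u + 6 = (u - 2)*(u - 3/2)*(u + 2)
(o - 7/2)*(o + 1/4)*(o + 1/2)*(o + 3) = o^4 + o^3/4 - 43*o^2/4 - 127*o/16 - 21/16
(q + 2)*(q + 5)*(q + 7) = q^3 + 14*q^2 + 59*q + 70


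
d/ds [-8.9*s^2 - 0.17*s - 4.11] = -17.8*s - 0.17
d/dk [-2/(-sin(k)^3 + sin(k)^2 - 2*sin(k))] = 2*(-3*cos(k) + 2/tan(k) - 2*cos(k)/sin(k)^2)/(sin(k)^2 - sin(k) + 2)^2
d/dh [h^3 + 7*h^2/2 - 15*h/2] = 3*h^2 + 7*h - 15/2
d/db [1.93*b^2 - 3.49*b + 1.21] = 3.86*b - 3.49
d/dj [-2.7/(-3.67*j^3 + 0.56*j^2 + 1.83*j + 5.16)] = (-29.727*j^2 + 3.024*j + 4.941)/(-3.67*j^3 + 0.56*j^2 + 1.83*j + 5.16)^2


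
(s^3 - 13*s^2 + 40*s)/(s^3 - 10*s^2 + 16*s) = (s - 5)/(s - 2)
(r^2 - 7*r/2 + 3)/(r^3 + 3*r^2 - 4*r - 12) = (r - 3/2)/(r^2 + 5*r + 6)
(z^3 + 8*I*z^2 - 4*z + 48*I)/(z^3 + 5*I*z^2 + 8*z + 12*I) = (z + 4*I)/(z + I)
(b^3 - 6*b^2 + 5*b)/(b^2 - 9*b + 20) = b*(b - 1)/(b - 4)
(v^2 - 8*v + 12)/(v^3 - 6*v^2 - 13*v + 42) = (v - 6)/(v^2 - 4*v - 21)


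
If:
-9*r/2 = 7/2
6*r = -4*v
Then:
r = -7/9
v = 7/6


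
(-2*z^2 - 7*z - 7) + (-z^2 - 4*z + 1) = -3*z^2 - 11*z - 6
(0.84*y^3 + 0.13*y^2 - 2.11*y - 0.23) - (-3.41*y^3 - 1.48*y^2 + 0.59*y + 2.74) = 4.25*y^3 + 1.61*y^2 - 2.7*y - 2.97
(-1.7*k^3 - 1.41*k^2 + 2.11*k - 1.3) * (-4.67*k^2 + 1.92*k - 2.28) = 7.939*k^5 + 3.3207*k^4 - 8.6849*k^3 + 13.337*k^2 - 7.3068*k + 2.964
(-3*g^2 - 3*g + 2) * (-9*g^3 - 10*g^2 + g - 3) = 27*g^5 + 57*g^4 + 9*g^3 - 14*g^2 + 11*g - 6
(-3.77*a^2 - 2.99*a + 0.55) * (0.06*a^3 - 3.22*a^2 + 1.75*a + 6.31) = -0.2262*a^5 + 11.96*a^4 + 3.0633*a^3 - 30.7922*a^2 - 17.9044*a + 3.4705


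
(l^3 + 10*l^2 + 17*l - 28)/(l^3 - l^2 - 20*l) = (l^2 + 6*l - 7)/(l*(l - 5))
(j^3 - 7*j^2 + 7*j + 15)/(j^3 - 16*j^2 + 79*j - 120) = (j + 1)/(j - 8)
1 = 1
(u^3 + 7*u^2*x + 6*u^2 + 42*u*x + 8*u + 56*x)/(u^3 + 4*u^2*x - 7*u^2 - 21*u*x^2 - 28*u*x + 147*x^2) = (-u^2 - 6*u - 8)/(-u^2 + 3*u*x + 7*u - 21*x)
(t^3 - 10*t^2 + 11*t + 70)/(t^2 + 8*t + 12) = (t^2 - 12*t + 35)/(t + 6)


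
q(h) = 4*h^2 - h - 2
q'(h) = 8*h - 1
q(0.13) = -2.06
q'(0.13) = 0.04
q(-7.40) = 224.44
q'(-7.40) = -60.20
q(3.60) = 46.24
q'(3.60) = 27.80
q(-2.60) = 27.64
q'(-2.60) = -21.80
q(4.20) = 64.36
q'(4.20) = 32.60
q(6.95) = 184.26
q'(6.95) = 54.60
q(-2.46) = 24.67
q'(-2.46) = -20.68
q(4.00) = 58.00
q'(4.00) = 31.00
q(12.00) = 562.00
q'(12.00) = 95.00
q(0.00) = -2.00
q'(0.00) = -1.00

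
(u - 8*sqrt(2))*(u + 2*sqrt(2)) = u^2 - 6*sqrt(2)*u - 32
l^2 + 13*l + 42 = (l + 6)*(l + 7)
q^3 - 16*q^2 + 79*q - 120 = (q - 8)*(q - 5)*(q - 3)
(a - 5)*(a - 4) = a^2 - 9*a + 20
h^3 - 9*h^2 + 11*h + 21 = (h - 7)*(h - 3)*(h + 1)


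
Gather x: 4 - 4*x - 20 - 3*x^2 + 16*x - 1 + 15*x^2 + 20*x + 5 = 12*x^2 + 32*x - 12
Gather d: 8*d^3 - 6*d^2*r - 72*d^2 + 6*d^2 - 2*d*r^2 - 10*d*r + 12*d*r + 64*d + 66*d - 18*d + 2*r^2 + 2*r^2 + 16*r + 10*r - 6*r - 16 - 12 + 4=8*d^3 + d^2*(-6*r - 66) + d*(-2*r^2 + 2*r + 112) + 4*r^2 + 20*r - 24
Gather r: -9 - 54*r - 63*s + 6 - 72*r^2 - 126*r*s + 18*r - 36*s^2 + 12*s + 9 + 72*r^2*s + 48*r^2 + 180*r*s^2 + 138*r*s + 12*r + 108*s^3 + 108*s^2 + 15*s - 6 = r^2*(72*s - 24) + r*(180*s^2 + 12*s - 24) + 108*s^3 + 72*s^2 - 36*s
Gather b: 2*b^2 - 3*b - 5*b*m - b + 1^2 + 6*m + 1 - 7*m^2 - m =2*b^2 + b*(-5*m - 4) - 7*m^2 + 5*m + 2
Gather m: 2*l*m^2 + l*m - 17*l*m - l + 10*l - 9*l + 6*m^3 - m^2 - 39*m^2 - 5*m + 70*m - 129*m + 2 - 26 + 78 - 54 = 6*m^3 + m^2*(2*l - 40) + m*(-16*l - 64)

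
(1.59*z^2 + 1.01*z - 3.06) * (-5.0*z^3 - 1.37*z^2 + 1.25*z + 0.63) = -7.95*z^5 - 7.2283*z^4 + 15.9038*z^3 + 6.4564*z^2 - 3.1887*z - 1.9278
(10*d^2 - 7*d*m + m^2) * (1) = 10*d^2 - 7*d*m + m^2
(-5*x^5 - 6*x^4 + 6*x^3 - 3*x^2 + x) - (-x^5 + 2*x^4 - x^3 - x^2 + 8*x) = -4*x^5 - 8*x^4 + 7*x^3 - 2*x^2 - 7*x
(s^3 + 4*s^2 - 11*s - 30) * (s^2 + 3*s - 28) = s^5 + 7*s^4 - 27*s^3 - 175*s^2 + 218*s + 840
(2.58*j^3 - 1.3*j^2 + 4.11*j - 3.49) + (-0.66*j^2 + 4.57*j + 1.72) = 2.58*j^3 - 1.96*j^2 + 8.68*j - 1.77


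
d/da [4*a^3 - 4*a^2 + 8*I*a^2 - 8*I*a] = 12*a^2 + a*(-8 + 16*I) - 8*I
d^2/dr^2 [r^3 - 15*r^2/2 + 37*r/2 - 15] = 6*r - 15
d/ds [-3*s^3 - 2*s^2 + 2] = s*(-9*s - 4)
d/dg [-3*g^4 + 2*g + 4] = 2 - 12*g^3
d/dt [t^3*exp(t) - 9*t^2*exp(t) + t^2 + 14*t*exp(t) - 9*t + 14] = t^3*exp(t) - 6*t^2*exp(t) - 4*t*exp(t) + 2*t + 14*exp(t) - 9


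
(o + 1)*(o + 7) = o^2 + 8*o + 7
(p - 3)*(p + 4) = p^2 + p - 12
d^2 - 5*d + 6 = (d - 3)*(d - 2)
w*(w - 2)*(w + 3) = w^3 + w^2 - 6*w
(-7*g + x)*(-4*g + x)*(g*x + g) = 28*g^3*x + 28*g^3 - 11*g^2*x^2 - 11*g^2*x + g*x^3 + g*x^2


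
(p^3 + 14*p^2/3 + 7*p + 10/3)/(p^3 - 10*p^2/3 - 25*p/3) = (p^2 + 3*p + 2)/(p*(p - 5))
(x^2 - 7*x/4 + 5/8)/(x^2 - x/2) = (x - 5/4)/x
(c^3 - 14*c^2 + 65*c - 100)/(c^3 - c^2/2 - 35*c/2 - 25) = 2*(c^2 - 9*c + 20)/(2*c^2 + 9*c + 10)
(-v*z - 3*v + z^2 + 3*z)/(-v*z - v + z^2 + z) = (z + 3)/(z + 1)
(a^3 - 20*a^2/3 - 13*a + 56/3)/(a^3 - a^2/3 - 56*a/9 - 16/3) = 3*(-3*a^3 + 20*a^2 + 39*a - 56)/(-9*a^3 + 3*a^2 + 56*a + 48)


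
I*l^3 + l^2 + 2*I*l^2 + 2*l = l*(l + 2)*(I*l + 1)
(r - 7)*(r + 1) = r^2 - 6*r - 7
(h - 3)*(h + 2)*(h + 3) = h^3 + 2*h^2 - 9*h - 18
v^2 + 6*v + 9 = (v + 3)^2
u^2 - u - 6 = (u - 3)*(u + 2)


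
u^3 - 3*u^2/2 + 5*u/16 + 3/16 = (u - 1)*(u - 3/4)*(u + 1/4)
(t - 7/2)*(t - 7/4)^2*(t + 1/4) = t^4 - 27*t^3/4 + 217*t^2/16 - 441*t/64 - 343/128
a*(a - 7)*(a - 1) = a^3 - 8*a^2 + 7*a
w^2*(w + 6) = w^3 + 6*w^2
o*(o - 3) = o^2 - 3*o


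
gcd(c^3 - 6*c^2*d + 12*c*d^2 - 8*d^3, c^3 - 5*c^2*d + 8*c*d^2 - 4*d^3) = c^2 - 4*c*d + 4*d^2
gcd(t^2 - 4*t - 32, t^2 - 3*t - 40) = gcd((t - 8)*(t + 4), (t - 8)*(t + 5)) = t - 8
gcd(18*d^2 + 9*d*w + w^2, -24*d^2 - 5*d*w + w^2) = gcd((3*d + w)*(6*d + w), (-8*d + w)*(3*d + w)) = 3*d + w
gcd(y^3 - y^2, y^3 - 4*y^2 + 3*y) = y^2 - y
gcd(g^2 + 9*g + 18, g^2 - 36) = g + 6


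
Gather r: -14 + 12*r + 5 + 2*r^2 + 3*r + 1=2*r^2 + 15*r - 8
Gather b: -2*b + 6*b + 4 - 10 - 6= 4*b - 12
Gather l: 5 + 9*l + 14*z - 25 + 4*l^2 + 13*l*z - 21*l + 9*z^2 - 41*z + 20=4*l^2 + l*(13*z - 12) + 9*z^2 - 27*z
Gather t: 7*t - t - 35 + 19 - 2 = 6*t - 18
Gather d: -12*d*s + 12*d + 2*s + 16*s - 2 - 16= d*(12 - 12*s) + 18*s - 18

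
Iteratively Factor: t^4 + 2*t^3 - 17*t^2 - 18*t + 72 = (t + 4)*(t^3 - 2*t^2 - 9*t + 18) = (t + 3)*(t + 4)*(t^2 - 5*t + 6) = (t - 3)*(t + 3)*(t + 4)*(t - 2)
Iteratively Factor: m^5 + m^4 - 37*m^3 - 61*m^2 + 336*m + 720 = (m - 5)*(m^4 + 6*m^3 - 7*m^2 - 96*m - 144) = (m - 5)*(m + 3)*(m^3 + 3*m^2 - 16*m - 48) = (m - 5)*(m - 4)*(m + 3)*(m^2 + 7*m + 12) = (m - 5)*(m - 4)*(m + 3)*(m + 4)*(m + 3)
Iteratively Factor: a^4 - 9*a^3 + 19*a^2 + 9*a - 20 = (a - 1)*(a^3 - 8*a^2 + 11*a + 20) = (a - 1)*(a + 1)*(a^2 - 9*a + 20) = (a - 4)*(a - 1)*(a + 1)*(a - 5)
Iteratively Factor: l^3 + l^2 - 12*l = (l)*(l^2 + l - 12) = l*(l + 4)*(l - 3)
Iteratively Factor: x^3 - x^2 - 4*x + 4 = (x + 2)*(x^2 - 3*x + 2) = (x - 1)*(x + 2)*(x - 2)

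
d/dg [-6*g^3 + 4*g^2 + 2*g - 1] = -18*g^2 + 8*g + 2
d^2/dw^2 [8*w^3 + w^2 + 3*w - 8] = 48*w + 2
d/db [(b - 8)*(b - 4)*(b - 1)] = 3*b^2 - 26*b + 44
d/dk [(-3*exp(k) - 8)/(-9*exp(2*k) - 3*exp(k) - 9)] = (-9*exp(2*k) - 48*exp(k) + 1)*exp(k)/(3*(9*exp(4*k) + 6*exp(3*k) + 19*exp(2*k) + 6*exp(k) + 9))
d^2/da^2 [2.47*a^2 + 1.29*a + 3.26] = 4.94000000000000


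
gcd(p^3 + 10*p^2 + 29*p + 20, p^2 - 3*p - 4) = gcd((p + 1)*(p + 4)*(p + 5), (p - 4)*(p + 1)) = p + 1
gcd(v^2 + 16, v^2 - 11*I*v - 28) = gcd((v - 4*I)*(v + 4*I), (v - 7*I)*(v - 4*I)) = v - 4*I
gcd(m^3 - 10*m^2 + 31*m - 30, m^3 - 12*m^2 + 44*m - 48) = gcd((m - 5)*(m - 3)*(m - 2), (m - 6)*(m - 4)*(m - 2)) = m - 2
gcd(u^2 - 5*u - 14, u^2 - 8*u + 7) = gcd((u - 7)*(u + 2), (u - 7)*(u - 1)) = u - 7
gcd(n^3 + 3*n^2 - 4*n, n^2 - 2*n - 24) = n + 4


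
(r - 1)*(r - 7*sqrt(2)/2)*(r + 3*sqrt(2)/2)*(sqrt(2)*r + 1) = sqrt(2)*r^4 - 3*r^3 - sqrt(2)*r^3 - 25*sqrt(2)*r^2/2 + 3*r^2 - 21*r/2 + 25*sqrt(2)*r/2 + 21/2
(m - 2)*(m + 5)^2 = m^3 + 8*m^2 + 5*m - 50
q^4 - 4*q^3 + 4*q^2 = q^2*(q - 2)^2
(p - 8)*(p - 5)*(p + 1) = p^3 - 12*p^2 + 27*p + 40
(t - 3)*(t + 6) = t^2 + 3*t - 18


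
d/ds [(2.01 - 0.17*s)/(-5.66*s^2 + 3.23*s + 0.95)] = (-0.9622*s^2 + 22.7532*s - 6.6538)/(32.0356*s^4 - 36.5636*s^3 - 0.321099999999999*s^2 + 6.137*s + 0.9025)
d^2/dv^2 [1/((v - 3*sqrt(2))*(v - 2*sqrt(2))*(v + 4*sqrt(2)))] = 4*(3*v^4 - 4*sqrt(2)*v^3 - 39*v^2 - 30*sqrt(2)*v + 440)/(v^9 - 3*sqrt(2)*v^8 - 78*v^7 + 310*sqrt(2)*v^6 + 1608*v^5 - 10128*sqrt(2)*v^4 + 8000*v^3 + 99072*sqrt(2)*v^2 - 387072*v + 221184*sqrt(2))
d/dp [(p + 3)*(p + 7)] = 2*p + 10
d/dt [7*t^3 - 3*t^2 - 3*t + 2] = 21*t^2 - 6*t - 3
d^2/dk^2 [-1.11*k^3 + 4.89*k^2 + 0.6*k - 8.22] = 9.78 - 6.66*k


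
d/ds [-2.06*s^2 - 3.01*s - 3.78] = -4.12*s - 3.01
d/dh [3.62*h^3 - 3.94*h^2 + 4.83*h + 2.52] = 10.86*h^2 - 7.88*h + 4.83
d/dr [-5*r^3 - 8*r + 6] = -15*r^2 - 8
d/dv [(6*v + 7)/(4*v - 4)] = -13/(4*(v - 1)^2)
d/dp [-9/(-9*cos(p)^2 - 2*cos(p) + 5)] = 18*(9*cos(p) + 1)*sin(p)/(9*cos(p)^2 + 2*cos(p) - 5)^2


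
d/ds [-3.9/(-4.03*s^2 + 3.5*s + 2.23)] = (13.65 - 31.434*s)/(-4.03*s^2 + 3.5*s + 2.23)^2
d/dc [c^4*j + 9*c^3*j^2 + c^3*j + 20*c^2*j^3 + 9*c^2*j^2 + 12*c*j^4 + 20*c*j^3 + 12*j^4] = j*(4*c^3 + 27*c^2*j + 3*c^2 + 40*c*j^2 + 18*c*j + 12*j^3 + 20*j^2)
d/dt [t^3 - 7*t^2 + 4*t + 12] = 3*t^2 - 14*t + 4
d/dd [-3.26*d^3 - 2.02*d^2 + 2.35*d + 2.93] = -9.78*d^2 - 4.04*d + 2.35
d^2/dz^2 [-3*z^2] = -6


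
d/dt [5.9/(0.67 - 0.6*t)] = 3.54/(0.6*t - 0.67)^2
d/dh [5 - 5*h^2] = -10*h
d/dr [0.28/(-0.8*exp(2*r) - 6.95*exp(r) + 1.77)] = (0.448*exp(r) + 1.946)*exp(r)/(0.8*exp(2*r) + 6.95*exp(r) - 1.77)^2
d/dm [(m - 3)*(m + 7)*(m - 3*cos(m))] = (m - 3)*(m + 7)*(3*sin(m) + 1) + (m - 3)*(m - 3*cos(m)) + (m + 7)*(m - 3*cos(m))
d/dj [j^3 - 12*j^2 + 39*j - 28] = 3*j^2 - 24*j + 39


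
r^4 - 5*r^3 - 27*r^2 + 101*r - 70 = (r - 7)*(r - 2)*(r - 1)*(r + 5)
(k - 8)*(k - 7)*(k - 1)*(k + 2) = k^4 - 14*k^3 + 39*k^2 + 86*k - 112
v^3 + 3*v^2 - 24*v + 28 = (v - 2)^2*(v + 7)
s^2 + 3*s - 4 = (s - 1)*(s + 4)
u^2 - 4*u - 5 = (u - 5)*(u + 1)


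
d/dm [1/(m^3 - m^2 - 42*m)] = (-3*m^2 + 2*m + 42)/(m^2*(-m^2 + m + 42)^2)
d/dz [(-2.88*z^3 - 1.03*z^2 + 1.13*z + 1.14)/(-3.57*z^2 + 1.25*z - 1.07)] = (10.2816*z^4 - 7.2*z^3 + 11.9914*z^2 + 10.3438*z - 2.6341)/(12.7449*z^4 - 8.925*z^3 + 9.2023*z^2 - 2.675*z + 1.1449)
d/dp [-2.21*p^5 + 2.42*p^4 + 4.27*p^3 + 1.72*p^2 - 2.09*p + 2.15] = -11.05*p^4 + 9.68*p^3 + 12.81*p^2 + 3.44*p - 2.09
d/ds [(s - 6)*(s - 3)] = 2*s - 9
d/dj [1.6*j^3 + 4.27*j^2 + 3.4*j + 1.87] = 4.8*j^2 + 8.54*j + 3.4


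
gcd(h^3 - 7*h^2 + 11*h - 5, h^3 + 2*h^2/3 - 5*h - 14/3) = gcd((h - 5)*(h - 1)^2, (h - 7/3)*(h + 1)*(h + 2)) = 1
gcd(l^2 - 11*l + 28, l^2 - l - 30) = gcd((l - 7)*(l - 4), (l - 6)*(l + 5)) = 1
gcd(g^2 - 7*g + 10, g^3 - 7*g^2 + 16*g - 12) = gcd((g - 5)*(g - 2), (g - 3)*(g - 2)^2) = g - 2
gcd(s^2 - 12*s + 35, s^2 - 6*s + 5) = s - 5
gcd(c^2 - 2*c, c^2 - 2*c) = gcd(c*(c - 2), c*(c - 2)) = c^2 - 2*c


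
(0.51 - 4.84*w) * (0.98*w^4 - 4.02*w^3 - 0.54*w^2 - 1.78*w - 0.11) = -4.7432*w^5 + 19.9566*w^4 + 0.5634*w^3 + 8.3398*w^2 - 0.3754*w - 0.0561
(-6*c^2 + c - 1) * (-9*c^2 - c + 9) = 54*c^4 - 3*c^3 - 46*c^2 + 10*c - 9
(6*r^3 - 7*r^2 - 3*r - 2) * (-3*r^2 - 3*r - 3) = -18*r^5 + 3*r^4 + 12*r^3 + 36*r^2 + 15*r + 6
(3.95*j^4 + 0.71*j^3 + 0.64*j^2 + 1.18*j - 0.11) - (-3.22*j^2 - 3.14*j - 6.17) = 3.95*j^4 + 0.71*j^3 + 3.86*j^2 + 4.32*j + 6.06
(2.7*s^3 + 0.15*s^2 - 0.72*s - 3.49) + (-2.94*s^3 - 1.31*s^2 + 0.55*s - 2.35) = -0.24*s^3 - 1.16*s^2 - 0.17*s - 5.84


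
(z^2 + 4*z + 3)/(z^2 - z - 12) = (z + 1)/(z - 4)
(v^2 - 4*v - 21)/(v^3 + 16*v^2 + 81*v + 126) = (v - 7)/(v^2 + 13*v + 42)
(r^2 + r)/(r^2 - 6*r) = (r + 1)/(r - 6)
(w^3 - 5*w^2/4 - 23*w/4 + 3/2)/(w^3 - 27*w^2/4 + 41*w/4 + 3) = (4*w^2 + 7*w - 2)/(4*w^2 - 15*w - 4)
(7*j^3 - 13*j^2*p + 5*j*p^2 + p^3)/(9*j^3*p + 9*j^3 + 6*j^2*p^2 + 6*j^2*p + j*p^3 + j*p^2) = (7*j^3 - 13*j^2*p + 5*j*p^2 + p^3)/(j*(9*j^2*p + 9*j^2 + 6*j*p^2 + 6*j*p + p^3 + p^2))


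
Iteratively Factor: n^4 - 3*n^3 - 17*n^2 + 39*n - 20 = (n + 4)*(n^3 - 7*n^2 + 11*n - 5) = (n - 1)*(n + 4)*(n^2 - 6*n + 5) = (n - 1)^2*(n + 4)*(n - 5)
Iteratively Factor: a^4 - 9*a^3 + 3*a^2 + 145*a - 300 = (a - 5)*(a^3 - 4*a^2 - 17*a + 60) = (a - 5)*(a - 3)*(a^2 - a - 20) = (a - 5)*(a - 3)*(a + 4)*(a - 5)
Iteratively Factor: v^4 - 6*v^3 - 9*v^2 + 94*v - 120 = (v - 2)*(v^3 - 4*v^2 - 17*v + 60) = (v - 2)*(v + 4)*(v^2 - 8*v + 15) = (v - 3)*(v - 2)*(v + 4)*(v - 5)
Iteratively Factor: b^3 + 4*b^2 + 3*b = (b + 1)*(b^2 + 3*b) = (b + 1)*(b + 3)*(b)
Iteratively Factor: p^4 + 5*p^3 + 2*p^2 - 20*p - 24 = (p + 2)*(p^3 + 3*p^2 - 4*p - 12) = (p + 2)^2*(p^2 + p - 6) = (p + 2)^2*(p + 3)*(p - 2)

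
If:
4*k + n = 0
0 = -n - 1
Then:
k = 1/4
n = -1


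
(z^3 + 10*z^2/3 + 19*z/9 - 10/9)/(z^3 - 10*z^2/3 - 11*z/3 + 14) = (9*z^2 + 12*z - 5)/(3*(3*z^2 - 16*z + 21))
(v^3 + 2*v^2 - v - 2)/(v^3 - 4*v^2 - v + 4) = (v + 2)/(v - 4)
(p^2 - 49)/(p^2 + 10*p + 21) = (p - 7)/(p + 3)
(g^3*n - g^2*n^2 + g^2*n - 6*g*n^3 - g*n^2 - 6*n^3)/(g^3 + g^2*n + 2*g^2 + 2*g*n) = n*(g^3 - g^2*n + g^2 - 6*g*n^2 - g*n - 6*n^2)/(g*(g^2 + g*n + 2*g + 2*n))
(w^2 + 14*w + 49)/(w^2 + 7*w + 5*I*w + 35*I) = (w + 7)/(w + 5*I)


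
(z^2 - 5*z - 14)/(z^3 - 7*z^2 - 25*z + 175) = (z + 2)/(z^2 - 25)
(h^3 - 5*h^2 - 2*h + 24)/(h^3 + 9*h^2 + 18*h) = (h^3 - 5*h^2 - 2*h + 24)/(h*(h^2 + 9*h + 18))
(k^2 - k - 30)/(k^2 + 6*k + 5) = (k - 6)/(k + 1)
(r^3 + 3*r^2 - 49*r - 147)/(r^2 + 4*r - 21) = (r^2 - 4*r - 21)/(r - 3)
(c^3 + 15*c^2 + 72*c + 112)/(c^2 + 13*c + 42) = (c^2 + 8*c + 16)/(c + 6)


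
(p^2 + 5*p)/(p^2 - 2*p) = (p + 5)/(p - 2)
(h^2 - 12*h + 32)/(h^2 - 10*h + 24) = (h - 8)/(h - 6)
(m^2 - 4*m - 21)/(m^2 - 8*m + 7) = (m + 3)/(m - 1)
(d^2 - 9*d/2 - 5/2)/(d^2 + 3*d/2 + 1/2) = (d - 5)/(d + 1)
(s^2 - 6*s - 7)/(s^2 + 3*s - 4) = (s^2 - 6*s - 7)/(s^2 + 3*s - 4)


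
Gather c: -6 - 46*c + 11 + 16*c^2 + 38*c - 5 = 16*c^2 - 8*c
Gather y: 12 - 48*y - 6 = 6 - 48*y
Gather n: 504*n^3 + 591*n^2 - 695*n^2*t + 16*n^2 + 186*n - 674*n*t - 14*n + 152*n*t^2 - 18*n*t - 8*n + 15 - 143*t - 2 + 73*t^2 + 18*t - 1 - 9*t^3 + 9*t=504*n^3 + n^2*(607 - 695*t) + n*(152*t^2 - 692*t + 164) - 9*t^3 + 73*t^2 - 116*t + 12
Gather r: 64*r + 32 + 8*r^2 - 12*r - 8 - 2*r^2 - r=6*r^2 + 51*r + 24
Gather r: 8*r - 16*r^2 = -16*r^2 + 8*r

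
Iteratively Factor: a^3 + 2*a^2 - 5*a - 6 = (a + 3)*(a^2 - a - 2) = (a + 1)*(a + 3)*(a - 2)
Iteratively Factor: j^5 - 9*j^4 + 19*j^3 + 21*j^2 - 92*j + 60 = (j - 3)*(j^4 - 6*j^3 + j^2 + 24*j - 20) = (j - 3)*(j + 2)*(j^3 - 8*j^2 + 17*j - 10) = (j - 5)*(j - 3)*(j + 2)*(j^2 - 3*j + 2) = (j - 5)*(j - 3)*(j - 1)*(j + 2)*(j - 2)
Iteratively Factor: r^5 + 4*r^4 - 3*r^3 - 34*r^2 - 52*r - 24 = (r + 2)*(r^4 + 2*r^3 - 7*r^2 - 20*r - 12) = (r + 2)^2*(r^3 - 7*r - 6) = (r + 2)^3*(r^2 - 2*r - 3) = (r + 1)*(r + 2)^3*(r - 3)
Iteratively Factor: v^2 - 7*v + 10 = (v - 2)*(v - 5)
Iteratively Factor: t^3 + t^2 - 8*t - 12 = (t - 3)*(t^2 + 4*t + 4) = (t - 3)*(t + 2)*(t + 2)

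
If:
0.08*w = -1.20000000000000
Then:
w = -15.00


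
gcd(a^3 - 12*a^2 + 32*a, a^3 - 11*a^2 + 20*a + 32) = a^2 - 12*a + 32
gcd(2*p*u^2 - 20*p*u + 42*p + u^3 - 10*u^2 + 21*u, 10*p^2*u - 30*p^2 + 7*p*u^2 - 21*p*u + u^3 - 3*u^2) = 2*p*u - 6*p + u^2 - 3*u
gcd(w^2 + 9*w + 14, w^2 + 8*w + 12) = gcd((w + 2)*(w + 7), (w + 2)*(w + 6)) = w + 2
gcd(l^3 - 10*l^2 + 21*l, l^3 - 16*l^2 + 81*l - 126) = l^2 - 10*l + 21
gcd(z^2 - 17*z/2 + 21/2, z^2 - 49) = z - 7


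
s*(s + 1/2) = s^2 + s/2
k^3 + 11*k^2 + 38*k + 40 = (k + 2)*(k + 4)*(k + 5)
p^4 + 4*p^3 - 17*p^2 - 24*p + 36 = (p - 3)*(p - 1)*(p + 2)*(p + 6)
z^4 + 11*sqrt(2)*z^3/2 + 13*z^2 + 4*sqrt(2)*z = z*(z + sqrt(2)/2)*(z + sqrt(2))*(z + 4*sqrt(2))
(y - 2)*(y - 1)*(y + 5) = y^3 + 2*y^2 - 13*y + 10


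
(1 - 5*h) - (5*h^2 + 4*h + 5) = -5*h^2 - 9*h - 4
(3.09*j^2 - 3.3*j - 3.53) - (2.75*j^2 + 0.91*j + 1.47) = 0.34*j^2 - 4.21*j - 5.0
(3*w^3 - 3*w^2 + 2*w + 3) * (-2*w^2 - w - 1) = -6*w^5 + 3*w^4 - 4*w^3 - 5*w^2 - 5*w - 3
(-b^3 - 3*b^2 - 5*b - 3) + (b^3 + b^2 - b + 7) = -2*b^2 - 6*b + 4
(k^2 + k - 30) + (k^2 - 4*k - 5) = 2*k^2 - 3*k - 35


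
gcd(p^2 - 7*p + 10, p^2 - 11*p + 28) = 1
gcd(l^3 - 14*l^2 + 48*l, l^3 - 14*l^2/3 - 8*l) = l^2 - 6*l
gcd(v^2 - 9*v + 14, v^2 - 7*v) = v - 7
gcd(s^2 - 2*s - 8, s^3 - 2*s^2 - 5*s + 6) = s + 2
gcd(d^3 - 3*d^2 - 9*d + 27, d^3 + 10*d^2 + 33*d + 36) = d + 3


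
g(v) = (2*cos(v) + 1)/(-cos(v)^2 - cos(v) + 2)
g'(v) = (-2*sin(v)*cos(v) - sin(v))*(2*cos(v) + 1)/(-cos(v)^2 - cos(v) + 2)^2 - 2*sin(v)/(-cos(v)^2 - cos(v) + 2)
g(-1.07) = 1.52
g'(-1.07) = 3.39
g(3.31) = -0.48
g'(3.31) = 0.21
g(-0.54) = 6.68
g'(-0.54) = 25.46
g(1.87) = 0.19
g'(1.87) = -0.90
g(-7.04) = 3.30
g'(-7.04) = 9.31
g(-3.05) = -0.49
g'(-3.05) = 0.11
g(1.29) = 0.94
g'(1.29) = -2.02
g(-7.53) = 1.04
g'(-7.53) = 2.22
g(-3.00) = -0.49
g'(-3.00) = 0.17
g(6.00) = 24.77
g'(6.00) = 176.16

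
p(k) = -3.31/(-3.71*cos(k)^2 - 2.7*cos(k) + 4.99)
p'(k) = -3.31*(-7.42*sin(k)*cos(k) - 2.7*sin(k))/(-3.71*cos(k)^2 - 2.7*cos(k) + 4.99)^2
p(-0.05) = 2.35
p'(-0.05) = -0.84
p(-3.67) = -0.73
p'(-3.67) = -0.30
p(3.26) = -0.82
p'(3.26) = 0.11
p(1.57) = -0.66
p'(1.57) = 0.36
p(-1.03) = -1.26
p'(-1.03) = -2.70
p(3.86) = -0.67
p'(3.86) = 0.26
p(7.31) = -1.27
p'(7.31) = 2.74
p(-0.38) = 4.62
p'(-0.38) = -22.91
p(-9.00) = -0.76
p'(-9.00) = 0.29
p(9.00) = -0.76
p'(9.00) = -0.29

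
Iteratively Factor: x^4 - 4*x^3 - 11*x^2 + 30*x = (x)*(x^3 - 4*x^2 - 11*x + 30) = x*(x + 3)*(x^2 - 7*x + 10) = x*(x - 2)*(x + 3)*(x - 5)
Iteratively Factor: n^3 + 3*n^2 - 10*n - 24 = (n - 3)*(n^2 + 6*n + 8) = (n - 3)*(n + 4)*(n + 2)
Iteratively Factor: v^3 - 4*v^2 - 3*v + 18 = (v - 3)*(v^2 - v - 6) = (v - 3)^2*(v + 2)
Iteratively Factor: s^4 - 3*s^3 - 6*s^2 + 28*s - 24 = (s - 2)*(s^3 - s^2 - 8*s + 12) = (s - 2)*(s + 3)*(s^2 - 4*s + 4) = (s - 2)^2*(s + 3)*(s - 2)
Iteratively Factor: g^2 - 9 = (g - 3)*(g + 3)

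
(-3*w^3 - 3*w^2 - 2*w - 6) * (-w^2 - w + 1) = 3*w^5 + 6*w^4 + 2*w^3 + 5*w^2 + 4*w - 6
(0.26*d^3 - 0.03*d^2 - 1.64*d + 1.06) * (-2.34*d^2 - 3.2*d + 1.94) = -0.6084*d^5 - 0.7618*d^4 + 4.438*d^3 + 2.7094*d^2 - 6.5736*d + 2.0564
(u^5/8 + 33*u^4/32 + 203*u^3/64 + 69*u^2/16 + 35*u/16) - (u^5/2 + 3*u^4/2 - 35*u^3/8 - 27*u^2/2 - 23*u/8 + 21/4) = -3*u^5/8 - 15*u^4/32 + 483*u^3/64 + 285*u^2/16 + 81*u/16 - 21/4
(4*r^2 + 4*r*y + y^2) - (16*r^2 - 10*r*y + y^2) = -12*r^2 + 14*r*y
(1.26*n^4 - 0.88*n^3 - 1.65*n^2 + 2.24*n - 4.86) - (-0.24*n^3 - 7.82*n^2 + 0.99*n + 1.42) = 1.26*n^4 - 0.64*n^3 + 6.17*n^2 + 1.25*n - 6.28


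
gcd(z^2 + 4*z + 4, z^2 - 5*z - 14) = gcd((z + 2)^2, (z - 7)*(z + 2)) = z + 2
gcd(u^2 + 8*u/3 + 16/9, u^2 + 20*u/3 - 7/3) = 1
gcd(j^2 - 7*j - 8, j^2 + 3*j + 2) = j + 1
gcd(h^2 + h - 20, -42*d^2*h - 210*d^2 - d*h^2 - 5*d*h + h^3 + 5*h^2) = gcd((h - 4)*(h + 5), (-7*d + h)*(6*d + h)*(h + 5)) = h + 5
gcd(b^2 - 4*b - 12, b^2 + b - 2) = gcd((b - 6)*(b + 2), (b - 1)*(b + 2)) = b + 2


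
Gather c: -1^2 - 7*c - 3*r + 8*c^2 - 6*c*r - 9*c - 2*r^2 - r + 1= 8*c^2 + c*(-6*r - 16) - 2*r^2 - 4*r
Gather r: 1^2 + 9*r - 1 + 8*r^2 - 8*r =8*r^2 + r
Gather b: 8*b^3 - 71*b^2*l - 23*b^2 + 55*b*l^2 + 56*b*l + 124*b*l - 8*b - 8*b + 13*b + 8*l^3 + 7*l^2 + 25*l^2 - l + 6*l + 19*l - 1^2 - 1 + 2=8*b^3 + b^2*(-71*l - 23) + b*(55*l^2 + 180*l - 3) + 8*l^3 + 32*l^2 + 24*l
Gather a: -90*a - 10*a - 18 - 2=-100*a - 20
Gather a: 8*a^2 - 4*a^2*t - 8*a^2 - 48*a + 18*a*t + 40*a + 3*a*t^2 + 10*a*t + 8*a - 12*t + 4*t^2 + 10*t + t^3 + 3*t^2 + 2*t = -4*a^2*t + a*(3*t^2 + 28*t) + t^3 + 7*t^2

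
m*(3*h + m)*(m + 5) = 3*h*m^2 + 15*h*m + m^3 + 5*m^2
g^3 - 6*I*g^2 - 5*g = g*(g - 5*I)*(g - I)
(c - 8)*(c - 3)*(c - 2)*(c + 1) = c^4 - 12*c^3 + 33*c^2 - 2*c - 48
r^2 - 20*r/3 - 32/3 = (r - 8)*(r + 4/3)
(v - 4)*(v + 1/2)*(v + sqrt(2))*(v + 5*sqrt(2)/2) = v^4 - 7*v^3/2 + 7*sqrt(2)*v^3/2 - 49*sqrt(2)*v^2/4 + 3*v^2 - 35*v/2 - 7*sqrt(2)*v - 10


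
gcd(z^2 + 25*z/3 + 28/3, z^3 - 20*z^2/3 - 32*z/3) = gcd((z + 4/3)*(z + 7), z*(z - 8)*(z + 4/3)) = z + 4/3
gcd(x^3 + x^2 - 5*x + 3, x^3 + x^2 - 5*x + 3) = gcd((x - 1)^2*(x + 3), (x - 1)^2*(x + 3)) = x^3 + x^2 - 5*x + 3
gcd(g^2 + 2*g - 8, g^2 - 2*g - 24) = g + 4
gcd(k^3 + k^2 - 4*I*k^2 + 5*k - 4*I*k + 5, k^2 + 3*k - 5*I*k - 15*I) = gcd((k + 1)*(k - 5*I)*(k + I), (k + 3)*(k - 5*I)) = k - 5*I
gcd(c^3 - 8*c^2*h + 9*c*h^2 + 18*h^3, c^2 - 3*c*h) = c - 3*h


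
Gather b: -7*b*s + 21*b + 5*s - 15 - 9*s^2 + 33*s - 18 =b*(21 - 7*s) - 9*s^2 + 38*s - 33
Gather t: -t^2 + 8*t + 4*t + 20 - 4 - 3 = -t^2 + 12*t + 13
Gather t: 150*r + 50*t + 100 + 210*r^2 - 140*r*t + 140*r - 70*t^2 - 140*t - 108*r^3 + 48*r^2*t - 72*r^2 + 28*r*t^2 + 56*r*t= -108*r^3 + 138*r^2 + 290*r + t^2*(28*r - 70) + t*(48*r^2 - 84*r - 90) + 100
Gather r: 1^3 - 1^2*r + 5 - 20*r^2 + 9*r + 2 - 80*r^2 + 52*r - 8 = -100*r^2 + 60*r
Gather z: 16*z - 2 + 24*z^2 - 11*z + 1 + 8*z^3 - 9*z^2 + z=8*z^3 + 15*z^2 + 6*z - 1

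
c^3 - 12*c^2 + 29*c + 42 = (c - 7)*(c - 6)*(c + 1)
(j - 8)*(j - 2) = j^2 - 10*j + 16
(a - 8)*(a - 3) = a^2 - 11*a + 24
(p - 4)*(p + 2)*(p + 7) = p^3 + 5*p^2 - 22*p - 56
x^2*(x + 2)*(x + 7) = x^4 + 9*x^3 + 14*x^2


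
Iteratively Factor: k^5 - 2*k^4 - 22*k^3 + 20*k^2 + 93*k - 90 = (k + 3)*(k^4 - 5*k^3 - 7*k^2 + 41*k - 30) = (k - 2)*(k + 3)*(k^3 - 3*k^2 - 13*k + 15) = (k - 5)*(k - 2)*(k + 3)*(k^2 + 2*k - 3) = (k - 5)*(k - 2)*(k + 3)^2*(k - 1)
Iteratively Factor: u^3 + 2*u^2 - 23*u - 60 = (u + 4)*(u^2 - 2*u - 15) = (u + 3)*(u + 4)*(u - 5)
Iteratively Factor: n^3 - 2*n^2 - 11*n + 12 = (n + 3)*(n^2 - 5*n + 4) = (n - 1)*(n + 3)*(n - 4)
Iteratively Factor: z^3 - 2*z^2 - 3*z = (z + 1)*(z^2 - 3*z) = z*(z + 1)*(z - 3)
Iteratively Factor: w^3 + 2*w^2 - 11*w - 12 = (w + 4)*(w^2 - 2*w - 3) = (w - 3)*(w + 4)*(w + 1)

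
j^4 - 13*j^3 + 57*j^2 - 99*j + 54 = (j - 6)*(j - 3)^2*(j - 1)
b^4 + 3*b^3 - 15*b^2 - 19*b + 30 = (b - 3)*(b - 1)*(b + 2)*(b + 5)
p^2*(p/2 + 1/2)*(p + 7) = p^4/2 + 4*p^3 + 7*p^2/2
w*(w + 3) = w^2 + 3*w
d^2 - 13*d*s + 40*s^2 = (d - 8*s)*(d - 5*s)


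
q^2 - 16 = (q - 4)*(q + 4)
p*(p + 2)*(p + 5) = p^3 + 7*p^2 + 10*p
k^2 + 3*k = k*(k + 3)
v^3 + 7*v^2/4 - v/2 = v*(v - 1/4)*(v + 2)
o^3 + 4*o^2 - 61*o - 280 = (o - 8)*(o + 5)*(o + 7)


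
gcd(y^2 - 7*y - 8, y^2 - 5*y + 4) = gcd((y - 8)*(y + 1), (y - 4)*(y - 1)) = 1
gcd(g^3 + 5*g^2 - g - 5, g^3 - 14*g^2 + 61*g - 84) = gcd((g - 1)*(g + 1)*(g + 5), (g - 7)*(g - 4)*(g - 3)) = 1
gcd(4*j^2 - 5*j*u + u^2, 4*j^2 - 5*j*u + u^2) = 4*j^2 - 5*j*u + u^2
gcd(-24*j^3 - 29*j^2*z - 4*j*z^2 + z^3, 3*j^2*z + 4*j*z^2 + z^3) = 3*j^2 + 4*j*z + z^2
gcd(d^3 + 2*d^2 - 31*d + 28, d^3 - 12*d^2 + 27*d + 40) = 1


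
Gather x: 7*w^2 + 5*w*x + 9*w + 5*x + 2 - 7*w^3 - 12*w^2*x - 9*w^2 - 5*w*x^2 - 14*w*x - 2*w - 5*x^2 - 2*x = -7*w^3 - 2*w^2 + 7*w + x^2*(-5*w - 5) + x*(-12*w^2 - 9*w + 3) + 2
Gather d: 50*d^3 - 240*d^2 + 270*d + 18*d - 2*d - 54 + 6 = 50*d^3 - 240*d^2 + 286*d - 48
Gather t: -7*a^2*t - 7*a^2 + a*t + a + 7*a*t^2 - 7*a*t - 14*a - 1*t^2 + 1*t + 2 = -7*a^2 - 13*a + t^2*(7*a - 1) + t*(-7*a^2 - 6*a + 1) + 2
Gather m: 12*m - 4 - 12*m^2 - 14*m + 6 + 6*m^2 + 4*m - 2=-6*m^2 + 2*m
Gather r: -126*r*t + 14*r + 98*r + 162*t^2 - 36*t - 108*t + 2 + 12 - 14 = r*(112 - 126*t) + 162*t^2 - 144*t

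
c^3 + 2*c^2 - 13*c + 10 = (c - 2)*(c - 1)*(c + 5)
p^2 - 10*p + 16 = (p - 8)*(p - 2)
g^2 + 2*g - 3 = (g - 1)*(g + 3)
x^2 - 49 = (x - 7)*(x + 7)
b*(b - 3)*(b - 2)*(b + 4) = b^4 - b^3 - 14*b^2 + 24*b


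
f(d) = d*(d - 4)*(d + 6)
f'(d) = d*(d - 4) + d*(d + 6) + (d - 4)*(d + 6) = 3*d^2 + 4*d - 24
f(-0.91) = 22.74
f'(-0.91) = -25.16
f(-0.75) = 18.70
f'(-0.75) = -25.31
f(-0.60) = 14.90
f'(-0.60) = -25.32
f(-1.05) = 26.25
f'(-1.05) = -24.89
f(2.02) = -32.08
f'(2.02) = -3.68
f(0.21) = -4.94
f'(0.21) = -23.03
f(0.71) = -15.67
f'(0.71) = -19.65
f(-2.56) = 57.77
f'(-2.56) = -14.58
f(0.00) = 0.00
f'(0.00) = -24.00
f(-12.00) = -1152.00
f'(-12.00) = 360.00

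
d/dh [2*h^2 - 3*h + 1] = 4*h - 3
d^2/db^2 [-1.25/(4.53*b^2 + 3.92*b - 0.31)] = (51.30225*b^2 + 44.394*b - 1.25*(9.06*b + 3.92)*(18.12*b + 7.84) - 3.51075)/(4.53*b^2 + 3.92*b - 0.31)^3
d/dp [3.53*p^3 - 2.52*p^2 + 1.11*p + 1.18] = 10.59*p^2 - 5.04*p + 1.11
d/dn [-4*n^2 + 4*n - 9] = 4 - 8*n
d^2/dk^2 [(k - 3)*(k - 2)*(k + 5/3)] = 6*k - 20/3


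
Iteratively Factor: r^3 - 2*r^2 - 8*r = (r - 4)*(r^2 + 2*r) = r*(r - 4)*(r + 2)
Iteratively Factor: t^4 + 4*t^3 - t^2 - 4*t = (t + 4)*(t^3 - t) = t*(t + 4)*(t^2 - 1) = t*(t - 1)*(t + 4)*(t + 1)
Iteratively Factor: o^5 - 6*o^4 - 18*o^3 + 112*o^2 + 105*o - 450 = (o + 3)*(o^4 - 9*o^3 + 9*o^2 + 85*o - 150) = (o + 3)^2*(o^3 - 12*o^2 + 45*o - 50) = (o - 2)*(o + 3)^2*(o^2 - 10*o + 25) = (o - 5)*(o - 2)*(o + 3)^2*(o - 5)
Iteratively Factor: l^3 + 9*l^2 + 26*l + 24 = (l + 3)*(l^2 + 6*l + 8) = (l + 3)*(l + 4)*(l + 2)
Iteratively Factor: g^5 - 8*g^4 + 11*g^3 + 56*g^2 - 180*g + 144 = (g + 3)*(g^4 - 11*g^3 + 44*g^2 - 76*g + 48) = (g - 3)*(g + 3)*(g^3 - 8*g^2 + 20*g - 16) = (g - 3)*(g - 2)*(g + 3)*(g^2 - 6*g + 8) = (g - 4)*(g - 3)*(g - 2)*(g + 3)*(g - 2)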